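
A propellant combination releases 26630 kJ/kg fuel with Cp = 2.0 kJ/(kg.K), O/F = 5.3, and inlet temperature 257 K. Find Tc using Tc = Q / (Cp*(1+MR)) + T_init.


Tc = 26630 / (2.0 * (1 + 5.3)) + 257 = 2370 K

2370 K


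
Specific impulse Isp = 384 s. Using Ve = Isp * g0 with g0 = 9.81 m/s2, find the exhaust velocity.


Ve = Isp * g0 = 384 * 9.81 = 3767.0 m/s

3767.0 m/s


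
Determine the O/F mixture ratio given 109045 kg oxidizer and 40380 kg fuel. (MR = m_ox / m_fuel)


MR = 109045 / 40380 = 2.7

2.7


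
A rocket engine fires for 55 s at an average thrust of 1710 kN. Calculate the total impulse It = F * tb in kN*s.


It = 1710 * 55 = 94050 kN*s

94050 kN*s


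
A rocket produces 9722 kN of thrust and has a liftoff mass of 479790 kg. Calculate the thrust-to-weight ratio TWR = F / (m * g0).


TWR = 9722000 / (479790 * 9.81) = 2.07

2.07


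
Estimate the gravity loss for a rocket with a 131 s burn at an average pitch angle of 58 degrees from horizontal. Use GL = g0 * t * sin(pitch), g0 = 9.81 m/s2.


GL = 9.81 * 131 * sin(58 deg) = 1090 m/s

1090 m/s


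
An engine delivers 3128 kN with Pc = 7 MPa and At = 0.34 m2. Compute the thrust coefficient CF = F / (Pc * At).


CF = 3128000 / (7e6 * 0.34) = 1.31

1.31


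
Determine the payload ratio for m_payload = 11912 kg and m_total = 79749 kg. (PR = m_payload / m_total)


PR = 11912 / 79749 = 0.1494

0.1494


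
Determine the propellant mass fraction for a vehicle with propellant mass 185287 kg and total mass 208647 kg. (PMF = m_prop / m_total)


PMF = 185287 / 208647 = 0.888

0.888


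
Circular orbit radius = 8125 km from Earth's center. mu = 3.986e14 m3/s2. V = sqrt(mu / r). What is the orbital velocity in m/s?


V = sqrt(3.986e14 / 8125000) = 7004 m/s

7004 m/s


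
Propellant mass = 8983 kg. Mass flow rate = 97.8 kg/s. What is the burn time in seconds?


tb = 8983 / 97.8 = 91.9 s

91.9 s


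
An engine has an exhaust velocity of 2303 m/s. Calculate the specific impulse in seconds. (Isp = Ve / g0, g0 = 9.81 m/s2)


Isp = Ve / g0 = 2303 / 9.81 = 234.8 s

234.8 s


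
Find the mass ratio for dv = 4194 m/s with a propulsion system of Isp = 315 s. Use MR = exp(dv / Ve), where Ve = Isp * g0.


Ve = 315 * 9.81 = 3090.15 m/s
MR = exp(4194 / 3090.15) = 3.885

3.885


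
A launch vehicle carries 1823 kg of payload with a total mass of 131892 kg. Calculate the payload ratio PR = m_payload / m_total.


PR = 1823 / 131892 = 0.0138

0.0138


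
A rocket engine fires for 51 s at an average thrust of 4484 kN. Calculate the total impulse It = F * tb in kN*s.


It = 4484 * 51 = 228684 kN*s

228684 kN*s


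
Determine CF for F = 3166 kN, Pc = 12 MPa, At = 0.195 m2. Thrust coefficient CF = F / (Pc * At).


CF = 3166000 / (12e6 * 0.195) = 1.35

1.35


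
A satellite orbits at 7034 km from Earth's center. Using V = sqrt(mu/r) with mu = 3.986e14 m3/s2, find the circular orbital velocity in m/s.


V = sqrt(3.986e14 / 7034000) = 7528 m/s

7528 m/s


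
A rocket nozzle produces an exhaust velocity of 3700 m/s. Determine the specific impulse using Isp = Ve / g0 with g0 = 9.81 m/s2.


Isp = Ve / g0 = 3700 / 9.81 = 377.2 s

377.2 s


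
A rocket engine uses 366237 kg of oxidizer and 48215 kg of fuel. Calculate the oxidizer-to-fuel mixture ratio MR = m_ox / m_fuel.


MR = 366237 / 48215 = 7.6

7.6


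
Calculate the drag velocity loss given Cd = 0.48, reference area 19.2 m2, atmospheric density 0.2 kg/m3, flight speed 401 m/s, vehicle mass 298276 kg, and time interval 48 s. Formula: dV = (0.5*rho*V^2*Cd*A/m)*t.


D = 0.5 * 0.2 * 401^2 * 0.48 * 19.2 = 148194.2 N
a = 148194.2 / 298276 = 0.4968 m/s2
dV = 0.4968 * 48 = 23.8 m/s

23.8 m/s


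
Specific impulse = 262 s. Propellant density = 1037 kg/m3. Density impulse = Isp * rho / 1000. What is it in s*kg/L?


rho*Isp = 262 * 1037 / 1000 = 272 s*kg/L

272 s*kg/L


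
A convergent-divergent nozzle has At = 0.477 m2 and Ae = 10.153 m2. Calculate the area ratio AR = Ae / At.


AR = 10.153 / 0.477 = 21.3

21.3


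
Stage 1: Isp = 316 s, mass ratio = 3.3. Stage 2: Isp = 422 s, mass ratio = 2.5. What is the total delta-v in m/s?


dV1 = 316 * 9.81 * ln(3.3) = 3701.1 m/s
dV2 = 422 * 9.81 * ln(2.5) = 3793.3 m/s
Total dV = 3701.1 + 3793.3 = 7494.4 m/s ~ 7494 m/s

7494 m/s


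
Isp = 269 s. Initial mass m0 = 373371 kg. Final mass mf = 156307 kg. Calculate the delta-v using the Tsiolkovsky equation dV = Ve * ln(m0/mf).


Ve = 269 * 9.81 = 2638.89 m/s
dV = 2638.89 * ln(373371/156307) = 2298 m/s

2298 m/s


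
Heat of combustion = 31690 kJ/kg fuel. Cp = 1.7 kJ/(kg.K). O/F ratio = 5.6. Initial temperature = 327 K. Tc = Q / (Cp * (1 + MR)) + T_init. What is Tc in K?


Tc = 31690 / (1.7 * (1 + 5.6)) + 327 = 3151 K

3151 K


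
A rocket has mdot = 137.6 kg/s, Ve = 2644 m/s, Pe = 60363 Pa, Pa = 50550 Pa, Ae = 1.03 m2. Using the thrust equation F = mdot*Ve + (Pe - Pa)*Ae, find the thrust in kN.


F = 137.6 * 2644 + (60363 - 50550) * 1.03 = 373922.0 N = 373.9 kN

373.9 kN


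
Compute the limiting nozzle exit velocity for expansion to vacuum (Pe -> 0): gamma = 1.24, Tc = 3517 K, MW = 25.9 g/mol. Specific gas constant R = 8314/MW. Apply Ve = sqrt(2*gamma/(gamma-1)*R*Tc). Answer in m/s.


R = 8314 / 25.9 = 321.0 J/(kg.K)
Ve = sqrt(2 * 1.24 / (1.24 - 1) * 321.0 * 3517) = 3416 m/s

3416 m/s


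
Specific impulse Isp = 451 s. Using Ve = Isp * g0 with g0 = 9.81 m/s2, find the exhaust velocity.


Ve = Isp * g0 = 451 * 9.81 = 4424.3 m/s

4424.3 m/s


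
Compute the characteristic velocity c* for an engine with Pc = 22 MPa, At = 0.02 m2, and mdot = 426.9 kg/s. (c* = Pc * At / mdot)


c* = 22e6 * 0.02 / 426.9 = 1031 m/s

1031 m/s


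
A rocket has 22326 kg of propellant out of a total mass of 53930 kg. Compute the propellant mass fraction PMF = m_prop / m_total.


PMF = 22326 / 53930 = 0.414

0.414


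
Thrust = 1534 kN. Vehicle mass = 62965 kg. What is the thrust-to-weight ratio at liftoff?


TWR = 1534000 / (62965 * 9.81) = 2.48

2.48


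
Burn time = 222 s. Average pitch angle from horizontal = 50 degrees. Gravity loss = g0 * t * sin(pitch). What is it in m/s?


GL = 9.81 * 222 * sin(50 deg) = 1668 m/s

1668 m/s


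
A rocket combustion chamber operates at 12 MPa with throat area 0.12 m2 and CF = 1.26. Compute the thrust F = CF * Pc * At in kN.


F = 1.26 * 12e6 * 0.12 = 1.8144e+06 N = 1814.4 kN

1814.4 kN


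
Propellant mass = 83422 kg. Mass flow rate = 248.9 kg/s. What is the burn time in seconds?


tb = 83422 / 248.9 = 335.2 s

335.2 s


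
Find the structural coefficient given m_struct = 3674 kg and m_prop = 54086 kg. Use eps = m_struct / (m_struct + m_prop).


eps = 3674 / (3674 + 54086) = 0.0636

0.0636


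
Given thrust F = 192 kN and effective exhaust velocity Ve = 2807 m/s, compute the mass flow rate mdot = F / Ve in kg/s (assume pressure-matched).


mdot = F / Ve = 192000 / 2807 = 68.4 kg/s

68.4 kg/s


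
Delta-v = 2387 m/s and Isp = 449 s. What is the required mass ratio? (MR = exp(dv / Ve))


Ve = 449 * 9.81 = 4404.69 m/s
MR = exp(2387 / 4404.69) = 1.719

1.719


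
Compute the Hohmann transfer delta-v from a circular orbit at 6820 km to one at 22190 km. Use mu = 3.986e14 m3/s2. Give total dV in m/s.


V1 = sqrt(mu/r1) = 7644.98 m/s
dV1 = V1*(sqrt(2*r2/(r1+r2)) - 1) = 1810.77 m/s
V2 = sqrt(mu/r2) = 4238.28 m/s
dV2 = V2*(1 - sqrt(2*r1/(r1+r2))) = 1332.1 m/s
Total dV = 3143 m/s

3143 m/s


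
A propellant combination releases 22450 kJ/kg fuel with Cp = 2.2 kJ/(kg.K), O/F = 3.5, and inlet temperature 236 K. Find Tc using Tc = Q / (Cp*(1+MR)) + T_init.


Tc = 22450 / (2.2 * (1 + 3.5)) + 236 = 2504 K

2504 K


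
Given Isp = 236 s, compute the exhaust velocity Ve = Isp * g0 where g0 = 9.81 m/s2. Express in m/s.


Ve = Isp * g0 = 236 * 9.81 = 2315.2 m/s

2315.2 m/s


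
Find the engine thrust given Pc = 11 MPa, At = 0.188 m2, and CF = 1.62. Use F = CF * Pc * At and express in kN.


F = 1.62 * 11e6 * 0.188 = 3.3502e+06 N = 3350.2 kN

3350.2 kN


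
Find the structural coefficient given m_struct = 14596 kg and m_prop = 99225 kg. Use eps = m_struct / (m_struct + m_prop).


eps = 14596 / (14596 + 99225) = 0.1282

0.1282


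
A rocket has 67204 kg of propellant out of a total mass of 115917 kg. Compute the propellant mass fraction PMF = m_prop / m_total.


PMF = 67204 / 115917 = 0.58

0.58


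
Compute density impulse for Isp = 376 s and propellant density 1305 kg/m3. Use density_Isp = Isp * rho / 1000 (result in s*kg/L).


rho*Isp = 376 * 1305 / 1000 = 491 s*kg/L

491 s*kg/L


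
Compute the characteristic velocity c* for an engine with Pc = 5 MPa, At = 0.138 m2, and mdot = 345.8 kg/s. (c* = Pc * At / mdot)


c* = 5e6 * 0.138 / 345.8 = 1995 m/s

1995 m/s


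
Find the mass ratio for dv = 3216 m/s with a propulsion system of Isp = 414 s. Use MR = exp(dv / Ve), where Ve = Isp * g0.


Ve = 414 * 9.81 = 4061.34 m/s
MR = exp(3216 / 4061.34) = 2.207

2.207


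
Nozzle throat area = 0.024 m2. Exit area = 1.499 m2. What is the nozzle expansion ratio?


AR = 1.499 / 0.024 = 62.5

62.5


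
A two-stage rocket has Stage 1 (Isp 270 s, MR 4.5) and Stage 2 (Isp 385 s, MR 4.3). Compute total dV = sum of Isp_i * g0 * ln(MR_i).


dV1 = 270 * 9.81 * ln(4.5) = 3983.8 m/s
dV2 = 385 * 9.81 * ln(4.3) = 5509.0 m/s
Total dV = 3983.8 + 5509.0 = 9492.8 m/s ~ 9493 m/s

9493 m/s


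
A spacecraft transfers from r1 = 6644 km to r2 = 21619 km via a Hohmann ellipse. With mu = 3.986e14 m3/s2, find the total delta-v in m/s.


V1 = sqrt(mu/r1) = 7745.58 m/s
dV1 = V1*(sqrt(2*r2/(r1+r2)) - 1) = 1834.69 m/s
V2 = sqrt(mu/r2) = 4293.89 m/s
dV2 = V2*(1 - sqrt(2*r1/(r1+r2))) = 1349.66 m/s
Total dV = 3184 m/s

3184 m/s


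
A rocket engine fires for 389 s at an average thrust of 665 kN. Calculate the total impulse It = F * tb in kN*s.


It = 665 * 389 = 258685 kN*s

258685 kN*s


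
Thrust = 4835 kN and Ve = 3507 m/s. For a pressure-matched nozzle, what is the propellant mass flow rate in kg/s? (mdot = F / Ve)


mdot = F / Ve = 4835000 / 3507 = 1378.7 kg/s

1378.7 kg/s


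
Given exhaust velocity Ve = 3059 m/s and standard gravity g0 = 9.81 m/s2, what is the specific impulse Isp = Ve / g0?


Isp = Ve / g0 = 3059 / 9.81 = 311.8 s

311.8 s


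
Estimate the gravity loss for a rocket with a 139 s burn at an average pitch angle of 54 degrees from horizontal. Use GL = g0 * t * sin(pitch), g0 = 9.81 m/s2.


GL = 9.81 * 139 * sin(54 deg) = 1103 m/s

1103 m/s


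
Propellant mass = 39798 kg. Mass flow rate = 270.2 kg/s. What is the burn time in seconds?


tb = 39798 / 270.2 = 147.3 s

147.3 s


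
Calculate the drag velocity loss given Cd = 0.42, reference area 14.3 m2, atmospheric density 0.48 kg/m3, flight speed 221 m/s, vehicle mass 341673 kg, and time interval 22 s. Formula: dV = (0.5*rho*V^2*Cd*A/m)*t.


D = 0.5 * 0.48 * 221^2 * 0.42 * 14.3 = 70401.37 N
a = 70401.37 / 341673 = 0.206 m/s2
dV = 0.206 * 22 = 4.5 m/s

4.5 m/s


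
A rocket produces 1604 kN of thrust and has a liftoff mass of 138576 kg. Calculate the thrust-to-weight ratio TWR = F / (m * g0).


TWR = 1604000 / (138576 * 9.81) = 1.18

1.18


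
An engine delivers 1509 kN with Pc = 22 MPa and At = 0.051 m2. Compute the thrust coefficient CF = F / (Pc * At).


CF = 1509000 / (22e6 * 0.051) = 1.34

1.34


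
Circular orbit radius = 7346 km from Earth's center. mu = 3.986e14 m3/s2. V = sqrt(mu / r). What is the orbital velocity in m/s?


V = sqrt(3.986e14 / 7346000) = 7366 m/s

7366 m/s


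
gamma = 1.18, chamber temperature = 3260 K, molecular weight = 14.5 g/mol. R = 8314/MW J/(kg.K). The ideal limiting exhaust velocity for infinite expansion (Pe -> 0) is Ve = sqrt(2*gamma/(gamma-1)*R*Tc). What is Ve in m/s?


R = 8314 / 14.5 = 573.38 J/(kg.K)
Ve = sqrt(2 * 1.18 / (1.18 - 1) * 573.38 * 3260) = 4951 m/s

4951 m/s


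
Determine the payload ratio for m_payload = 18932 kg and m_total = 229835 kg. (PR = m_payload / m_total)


PR = 18932 / 229835 = 0.0824

0.0824


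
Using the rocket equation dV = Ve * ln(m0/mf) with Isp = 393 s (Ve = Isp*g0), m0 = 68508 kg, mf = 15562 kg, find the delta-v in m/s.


Ve = 393 * 9.81 = 3855.33 m/s
dV = 3855.33 * ln(68508/15562) = 5714 m/s

5714 m/s


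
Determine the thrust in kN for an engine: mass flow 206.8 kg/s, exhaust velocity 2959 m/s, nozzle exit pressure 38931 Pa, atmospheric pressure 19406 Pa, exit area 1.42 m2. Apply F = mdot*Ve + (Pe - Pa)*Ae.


F = 206.8 * 2959 + (38931 - 19406) * 1.42 = 639647.0 N = 639.6 kN

639.6 kN


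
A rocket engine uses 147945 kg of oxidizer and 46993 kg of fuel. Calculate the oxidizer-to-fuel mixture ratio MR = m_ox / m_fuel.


MR = 147945 / 46993 = 3.15

3.15


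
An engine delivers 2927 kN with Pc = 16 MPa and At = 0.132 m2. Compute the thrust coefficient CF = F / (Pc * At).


CF = 2927000 / (16e6 * 0.132) = 1.39

1.39


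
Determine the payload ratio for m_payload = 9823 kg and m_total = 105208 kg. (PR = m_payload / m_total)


PR = 9823 / 105208 = 0.0934

0.0934


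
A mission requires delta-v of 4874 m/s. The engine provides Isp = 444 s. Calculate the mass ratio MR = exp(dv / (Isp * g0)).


Ve = 444 * 9.81 = 4355.64 m/s
MR = exp(4874 / 4355.64) = 3.062

3.062


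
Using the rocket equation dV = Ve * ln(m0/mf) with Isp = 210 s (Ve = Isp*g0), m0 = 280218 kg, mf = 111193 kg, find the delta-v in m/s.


Ve = 210 * 9.81 = 2060.1 m/s
dV = 2060.1 * ln(280218/111193) = 1904 m/s

1904 m/s


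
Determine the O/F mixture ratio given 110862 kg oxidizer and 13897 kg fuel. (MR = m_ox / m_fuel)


MR = 110862 / 13897 = 7.98

7.98


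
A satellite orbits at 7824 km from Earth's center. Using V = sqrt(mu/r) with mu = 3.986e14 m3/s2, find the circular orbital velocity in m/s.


V = sqrt(3.986e14 / 7824000) = 7138 m/s

7138 m/s


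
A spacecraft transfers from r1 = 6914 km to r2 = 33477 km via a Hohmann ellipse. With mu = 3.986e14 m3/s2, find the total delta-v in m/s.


V1 = sqrt(mu/r1) = 7592.83 m/s
dV1 = V1*(sqrt(2*r2/(r1+r2)) - 1) = 2182.91 m/s
V2 = sqrt(mu/r2) = 3450.61 m/s
dV2 = V2*(1 - sqrt(2*r1/(r1+r2))) = 1431.62 m/s
Total dV = 3615 m/s

3615 m/s


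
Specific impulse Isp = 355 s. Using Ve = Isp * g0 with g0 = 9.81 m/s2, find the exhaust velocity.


Ve = Isp * g0 = 355 * 9.81 = 3482.6 m/s

3482.6 m/s


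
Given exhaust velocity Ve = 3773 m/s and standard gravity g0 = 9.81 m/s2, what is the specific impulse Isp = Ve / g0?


Isp = Ve / g0 = 3773 / 9.81 = 384.6 s

384.6 s


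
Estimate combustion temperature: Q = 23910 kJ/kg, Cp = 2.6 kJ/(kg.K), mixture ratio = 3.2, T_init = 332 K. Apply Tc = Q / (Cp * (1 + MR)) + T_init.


Tc = 23910 / (2.6 * (1 + 3.2)) + 332 = 2522 K

2522 K


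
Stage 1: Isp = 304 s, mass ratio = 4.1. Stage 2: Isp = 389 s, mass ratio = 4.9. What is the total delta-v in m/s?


dV1 = 304 * 9.81 * ln(4.1) = 4207.9 m/s
dV2 = 389 * 9.81 * ln(4.9) = 6064.7 m/s
Total dV = 4207.9 + 6064.7 = 10272.6 m/s ~ 10273 m/s

10273 m/s


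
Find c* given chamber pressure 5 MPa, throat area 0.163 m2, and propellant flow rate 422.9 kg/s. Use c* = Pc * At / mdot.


c* = 5e6 * 0.163 / 422.9 = 1927 m/s

1927 m/s


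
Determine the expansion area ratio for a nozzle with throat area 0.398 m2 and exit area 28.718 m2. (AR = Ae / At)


AR = 28.718 / 0.398 = 72.2

72.2


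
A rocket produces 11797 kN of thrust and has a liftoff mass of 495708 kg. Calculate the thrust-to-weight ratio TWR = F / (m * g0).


TWR = 11797000 / (495708 * 9.81) = 2.43

2.43


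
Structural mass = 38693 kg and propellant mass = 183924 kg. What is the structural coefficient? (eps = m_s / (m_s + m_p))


eps = 38693 / (38693 + 183924) = 0.1738

0.1738


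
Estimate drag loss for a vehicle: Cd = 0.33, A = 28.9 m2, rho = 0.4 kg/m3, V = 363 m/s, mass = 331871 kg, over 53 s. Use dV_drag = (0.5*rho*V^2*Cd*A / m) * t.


D = 0.5 * 0.4 * 363^2 * 0.33 * 28.9 = 251336.19 N
a = 251336.19 / 331871 = 0.7573 m/s2
dV = 0.7573 * 53 = 40.1 m/s

40.1 m/s


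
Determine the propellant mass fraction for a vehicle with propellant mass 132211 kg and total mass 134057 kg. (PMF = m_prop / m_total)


PMF = 132211 / 134057 = 0.986

0.986


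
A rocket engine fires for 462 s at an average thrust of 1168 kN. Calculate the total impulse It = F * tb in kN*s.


It = 1168 * 462 = 539616 kN*s

539616 kN*s


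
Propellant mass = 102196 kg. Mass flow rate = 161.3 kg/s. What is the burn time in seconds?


tb = 102196 / 161.3 = 633.6 s

633.6 s


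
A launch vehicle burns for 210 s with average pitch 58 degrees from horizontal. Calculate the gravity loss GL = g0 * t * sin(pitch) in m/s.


GL = 9.81 * 210 * sin(58 deg) = 1747 m/s

1747 m/s


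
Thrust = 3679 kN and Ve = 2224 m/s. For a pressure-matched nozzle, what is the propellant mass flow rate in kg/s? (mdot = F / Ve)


mdot = F / Ve = 3679000 / 2224 = 1654.2 kg/s

1654.2 kg/s


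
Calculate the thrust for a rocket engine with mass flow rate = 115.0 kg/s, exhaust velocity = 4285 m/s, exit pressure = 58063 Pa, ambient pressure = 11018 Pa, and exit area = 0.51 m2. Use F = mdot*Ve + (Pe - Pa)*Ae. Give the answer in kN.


F = 115.0 * 4285 + (58063 - 11018) * 0.51 = 516768.0 N = 516.8 kN

516.8 kN


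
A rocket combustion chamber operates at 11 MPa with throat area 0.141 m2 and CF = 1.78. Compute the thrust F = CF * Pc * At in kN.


F = 1.78 * 11e6 * 0.141 = 2.7608e+06 N = 2760.8 kN

2760.8 kN


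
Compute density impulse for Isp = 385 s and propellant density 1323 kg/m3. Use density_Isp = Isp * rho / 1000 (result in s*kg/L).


rho*Isp = 385 * 1323 / 1000 = 509 s*kg/L

509 s*kg/L


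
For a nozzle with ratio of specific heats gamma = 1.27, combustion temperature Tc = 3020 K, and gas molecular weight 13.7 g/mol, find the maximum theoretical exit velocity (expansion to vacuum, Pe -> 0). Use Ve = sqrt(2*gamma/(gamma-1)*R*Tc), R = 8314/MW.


R = 8314 / 13.7 = 606.86 J/(kg.K)
Ve = sqrt(2 * 1.27 / (1.27 - 1) * 606.86 * 3020) = 4152 m/s

4152 m/s


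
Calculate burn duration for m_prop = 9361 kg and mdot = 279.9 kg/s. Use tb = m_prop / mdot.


tb = 9361 / 279.9 = 33.4 s

33.4 s


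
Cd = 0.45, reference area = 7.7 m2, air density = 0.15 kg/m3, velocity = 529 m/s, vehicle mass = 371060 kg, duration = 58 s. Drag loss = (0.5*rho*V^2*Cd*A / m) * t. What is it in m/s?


D = 0.5 * 0.15 * 529^2 * 0.45 * 7.7 = 72723.68 N
a = 72723.68 / 371060 = 0.196 m/s2
dV = 0.196 * 58 = 11.4 m/s

11.4 m/s


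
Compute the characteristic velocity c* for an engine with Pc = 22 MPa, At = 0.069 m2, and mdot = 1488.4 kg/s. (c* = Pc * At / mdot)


c* = 22e6 * 0.069 / 1488.4 = 1020 m/s

1020 m/s


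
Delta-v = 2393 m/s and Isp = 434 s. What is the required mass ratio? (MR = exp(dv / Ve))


Ve = 434 * 9.81 = 4257.54 m/s
MR = exp(2393 / 4257.54) = 1.754

1.754


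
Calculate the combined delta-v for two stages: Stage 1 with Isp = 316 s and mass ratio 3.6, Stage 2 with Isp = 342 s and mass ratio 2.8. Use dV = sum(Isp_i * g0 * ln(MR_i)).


dV1 = 316 * 9.81 * ln(3.6) = 3970.8 m/s
dV2 = 342 * 9.81 * ln(2.8) = 3454.4 m/s
Total dV = 3970.8 + 3454.4 = 7425.2 m/s ~ 7425 m/s

7425 m/s


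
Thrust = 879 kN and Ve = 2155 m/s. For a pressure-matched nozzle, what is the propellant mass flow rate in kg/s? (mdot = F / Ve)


mdot = F / Ve = 879000 / 2155 = 407.9 kg/s

407.9 kg/s


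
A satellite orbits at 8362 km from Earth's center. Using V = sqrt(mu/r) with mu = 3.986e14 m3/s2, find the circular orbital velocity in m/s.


V = sqrt(3.986e14 / 8362000) = 6904 m/s

6904 m/s


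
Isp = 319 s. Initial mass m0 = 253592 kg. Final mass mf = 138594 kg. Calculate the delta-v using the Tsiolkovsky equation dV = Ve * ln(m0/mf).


Ve = 319 * 9.81 = 3129.39 m/s
dV = 3129.39 * ln(253592/138594) = 1891 m/s

1891 m/s


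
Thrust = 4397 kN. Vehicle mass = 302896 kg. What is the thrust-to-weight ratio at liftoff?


TWR = 4397000 / (302896 * 9.81) = 1.48

1.48


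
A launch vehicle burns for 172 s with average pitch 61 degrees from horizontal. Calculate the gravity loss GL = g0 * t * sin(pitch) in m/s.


GL = 9.81 * 172 * sin(61 deg) = 1476 m/s

1476 m/s


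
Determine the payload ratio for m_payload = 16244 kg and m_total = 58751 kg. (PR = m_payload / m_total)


PR = 16244 / 58751 = 0.2765

0.2765


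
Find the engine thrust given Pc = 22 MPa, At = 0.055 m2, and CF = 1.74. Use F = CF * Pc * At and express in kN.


F = 1.74 * 22e6 * 0.055 = 2.1054e+06 N = 2105.4 kN

2105.4 kN


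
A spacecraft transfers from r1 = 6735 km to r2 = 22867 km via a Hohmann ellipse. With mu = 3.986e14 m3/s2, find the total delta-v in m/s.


V1 = sqrt(mu/r1) = 7693.07 m/s
dV1 = V1*(sqrt(2*r2/(r1+r2)) - 1) = 1869.15 m/s
V2 = sqrt(mu/r2) = 4175.07 m/s
dV2 = V2*(1 - sqrt(2*r1/(r1+r2))) = 1358.72 m/s
Total dV = 3228 m/s

3228 m/s


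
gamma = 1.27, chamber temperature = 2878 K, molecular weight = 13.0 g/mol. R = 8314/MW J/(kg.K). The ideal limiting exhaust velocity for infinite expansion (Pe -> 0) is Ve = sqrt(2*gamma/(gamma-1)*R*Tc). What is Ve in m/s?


R = 8314 / 13.0 = 639.54 J/(kg.K)
Ve = sqrt(2 * 1.27 / (1.27 - 1) * 639.54 * 2878) = 4161 m/s

4161 m/s


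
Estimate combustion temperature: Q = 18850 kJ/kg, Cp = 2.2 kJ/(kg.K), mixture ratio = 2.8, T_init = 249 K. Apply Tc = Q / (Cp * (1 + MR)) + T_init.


Tc = 18850 / (2.2 * (1 + 2.8)) + 249 = 2504 K

2504 K


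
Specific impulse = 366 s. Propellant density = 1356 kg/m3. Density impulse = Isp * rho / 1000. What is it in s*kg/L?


rho*Isp = 366 * 1356 / 1000 = 496 s*kg/L

496 s*kg/L


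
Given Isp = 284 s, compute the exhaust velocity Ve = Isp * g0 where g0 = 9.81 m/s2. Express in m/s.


Ve = Isp * g0 = 284 * 9.81 = 2786.0 m/s

2786.0 m/s


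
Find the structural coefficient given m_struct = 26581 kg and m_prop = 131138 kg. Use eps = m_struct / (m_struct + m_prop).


eps = 26581 / (26581 + 131138) = 0.1685

0.1685


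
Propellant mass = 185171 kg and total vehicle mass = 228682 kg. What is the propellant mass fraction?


PMF = 185171 / 228682 = 0.81

0.81


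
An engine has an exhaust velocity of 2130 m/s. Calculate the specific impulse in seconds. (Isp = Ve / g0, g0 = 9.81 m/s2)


Isp = Ve / g0 = 2130 / 9.81 = 217.1 s

217.1 s


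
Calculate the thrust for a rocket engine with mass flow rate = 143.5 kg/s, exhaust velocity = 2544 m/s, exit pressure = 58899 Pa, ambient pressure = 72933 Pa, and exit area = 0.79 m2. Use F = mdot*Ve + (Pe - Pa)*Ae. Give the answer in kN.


F = 143.5 * 2544 + (58899 - 72933) * 0.79 = 353977.0 N = 354.0 kN

354.0 kN


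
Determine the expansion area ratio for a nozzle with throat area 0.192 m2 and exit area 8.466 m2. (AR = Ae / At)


AR = 8.466 / 0.192 = 44.1

44.1


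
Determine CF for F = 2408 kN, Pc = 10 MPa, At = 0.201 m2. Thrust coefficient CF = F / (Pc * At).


CF = 2408000 / (10e6 * 0.201) = 1.2

1.2


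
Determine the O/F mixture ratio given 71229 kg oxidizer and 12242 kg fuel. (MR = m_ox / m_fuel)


MR = 71229 / 12242 = 5.82

5.82


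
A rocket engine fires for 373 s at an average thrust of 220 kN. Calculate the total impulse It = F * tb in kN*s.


It = 220 * 373 = 82060 kN*s

82060 kN*s


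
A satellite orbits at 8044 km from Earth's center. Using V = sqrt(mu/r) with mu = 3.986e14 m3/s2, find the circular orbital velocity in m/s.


V = sqrt(3.986e14 / 8044000) = 7039 m/s

7039 m/s


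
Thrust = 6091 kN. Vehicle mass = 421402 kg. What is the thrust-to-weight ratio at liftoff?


TWR = 6091000 / (421402 * 9.81) = 1.47

1.47


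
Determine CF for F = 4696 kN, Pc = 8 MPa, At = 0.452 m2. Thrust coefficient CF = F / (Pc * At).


CF = 4696000 / (8e6 * 0.452) = 1.3

1.3


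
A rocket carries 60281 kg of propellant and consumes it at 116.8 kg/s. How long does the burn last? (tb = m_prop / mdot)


tb = 60281 / 116.8 = 516.1 s

516.1 s


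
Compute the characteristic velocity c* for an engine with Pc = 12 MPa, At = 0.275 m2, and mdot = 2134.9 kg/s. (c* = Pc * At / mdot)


c* = 12e6 * 0.275 / 2134.9 = 1546 m/s

1546 m/s


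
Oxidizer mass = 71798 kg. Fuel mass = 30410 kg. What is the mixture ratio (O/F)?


MR = 71798 / 30410 = 2.36

2.36


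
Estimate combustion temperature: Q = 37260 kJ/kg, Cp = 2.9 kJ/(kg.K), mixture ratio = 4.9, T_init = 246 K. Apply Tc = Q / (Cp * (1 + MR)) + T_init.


Tc = 37260 / (2.9 * (1 + 4.9)) + 246 = 2424 K

2424 K


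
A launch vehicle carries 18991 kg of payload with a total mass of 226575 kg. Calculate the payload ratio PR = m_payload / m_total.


PR = 18991 / 226575 = 0.0838

0.0838


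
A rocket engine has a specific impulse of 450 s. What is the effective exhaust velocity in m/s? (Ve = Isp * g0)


Ve = Isp * g0 = 450 * 9.81 = 4414.5 m/s

4414.5 m/s


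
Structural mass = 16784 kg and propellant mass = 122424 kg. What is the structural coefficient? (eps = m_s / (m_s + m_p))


eps = 16784 / (16784 + 122424) = 0.1206

0.1206


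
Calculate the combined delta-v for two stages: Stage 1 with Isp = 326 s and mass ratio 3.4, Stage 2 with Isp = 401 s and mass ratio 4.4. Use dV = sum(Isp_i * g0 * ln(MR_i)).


dV1 = 326 * 9.81 * ln(3.4) = 3913.7 m/s
dV2 = 401 * 9.81 * ln(4.4) = 5828.4 m/s
Total dV = 3913.7 + 5828.4 = 9742.1 m/s ~ 9742 m/s

9742 m/s


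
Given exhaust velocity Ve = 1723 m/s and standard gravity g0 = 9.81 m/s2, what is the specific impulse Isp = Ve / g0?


Isp = Ve / g0 = 1723 / 9.81 = 175.6 s

175.6 s


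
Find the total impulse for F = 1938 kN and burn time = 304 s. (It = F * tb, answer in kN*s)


It = 1938 * 304 = 589152 kN*s

589152 kN*s


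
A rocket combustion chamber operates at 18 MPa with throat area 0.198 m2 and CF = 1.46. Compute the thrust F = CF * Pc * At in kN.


F = 1.46 * 18e6 * 0.198 = 5.2034e+06 N = 5203.4 kN

5203.4 kN


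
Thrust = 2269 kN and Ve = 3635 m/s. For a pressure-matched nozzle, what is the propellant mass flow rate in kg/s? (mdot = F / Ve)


mdot = F / Ve = 2269000 / 3635 = 624.2 kg/s

624.2 kg/s


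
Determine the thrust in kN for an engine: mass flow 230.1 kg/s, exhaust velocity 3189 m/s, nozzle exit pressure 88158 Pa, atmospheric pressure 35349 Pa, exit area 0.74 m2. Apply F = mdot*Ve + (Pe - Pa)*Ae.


F = 230.1 * 3189 + (88158 - 35349) * 0.74 = 772868.0 N = 772.9 kN

772.9 kN


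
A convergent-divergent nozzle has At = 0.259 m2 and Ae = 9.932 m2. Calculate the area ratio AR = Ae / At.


AR = 9.932 / 0.259 = 38.3

38.3


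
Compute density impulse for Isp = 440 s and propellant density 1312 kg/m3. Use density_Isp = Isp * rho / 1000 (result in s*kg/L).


rho*Isp = 440 * 1312 / 1000 = 577 s*kg/L

577 s*kg/L


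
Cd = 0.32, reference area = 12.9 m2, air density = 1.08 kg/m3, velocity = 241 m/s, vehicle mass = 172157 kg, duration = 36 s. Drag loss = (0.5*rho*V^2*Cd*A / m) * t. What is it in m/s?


D = 0.5 * 1.08 * 241^2 * 0.32 * 12.9 = 129469.52 N
a = 129469.52 / 172157 = 0.752 m/s2
dV = 0.752 * 36 = 27.1 m/s

27.1 m/s


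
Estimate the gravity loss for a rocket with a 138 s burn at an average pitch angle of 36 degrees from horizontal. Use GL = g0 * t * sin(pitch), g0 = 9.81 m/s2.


GL = 9.81 * 138 * sin(36 deg) = 796 m/s

796 m/s


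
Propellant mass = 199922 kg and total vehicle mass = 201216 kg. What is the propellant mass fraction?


PMF = 199922 / 201216 = 0.994

0.994


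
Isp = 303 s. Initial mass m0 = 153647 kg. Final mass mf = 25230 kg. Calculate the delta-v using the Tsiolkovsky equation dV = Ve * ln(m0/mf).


Ve = 303 * 9.81 = 2972.43 m/s
dV = 2972.43 * ln(153647/25230) = 5370 m/s

5370 m/s


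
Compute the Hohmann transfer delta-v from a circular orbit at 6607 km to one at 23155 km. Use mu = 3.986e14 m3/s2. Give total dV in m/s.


V1 = sqrt(mu/r1) = 7767.24 m/s
dV1 = V1*(sqrt(2*r2/(r1+r2)) - 1) = 1921.63 m/s
V2 = sqrt(mu/r2) = 4149.03 m/s
dV2 = V2*(1 - sqrt(2*r1/(r1+r2))) = 1384.43 m/s
Total dV = 3306 m/s

3306 m/s


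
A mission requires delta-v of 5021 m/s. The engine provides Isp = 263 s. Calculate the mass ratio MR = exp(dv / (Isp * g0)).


Ve = 263 * 9.81 = 2580.03 m/s
MR = exp(5021 / 2580.03) = 7.001

7.001


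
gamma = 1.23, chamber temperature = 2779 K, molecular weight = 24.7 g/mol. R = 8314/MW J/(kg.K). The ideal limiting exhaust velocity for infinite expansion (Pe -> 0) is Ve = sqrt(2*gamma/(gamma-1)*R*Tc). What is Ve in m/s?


R = 8314 / 24.7 = 336.6 J/(kg.K)
Ve = sqrt(2 * 1.23 / (1.23 - 1) * 336.6 * 2779) = 3163 m/s

3163 m/s


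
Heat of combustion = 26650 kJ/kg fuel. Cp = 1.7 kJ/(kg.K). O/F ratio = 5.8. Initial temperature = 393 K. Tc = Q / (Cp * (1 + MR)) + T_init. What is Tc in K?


Tc = 26650 / (1.7 * (1 + 5.8)) + 393 = 2698 K

2698 K


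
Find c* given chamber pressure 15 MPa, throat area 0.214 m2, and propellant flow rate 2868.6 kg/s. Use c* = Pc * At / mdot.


c* = 15e6 * 0.214 / 2868.6 = 1119 m/s

1119 m/s


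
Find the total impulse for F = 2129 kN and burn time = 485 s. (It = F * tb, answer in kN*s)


It = 2129 * 485 = 1032565 kN*s

1032565 kN*s


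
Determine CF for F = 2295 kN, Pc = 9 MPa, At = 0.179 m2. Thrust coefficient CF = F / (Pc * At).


CF = 2295000 / (9e6 * 0.179) = 1.42

1.42


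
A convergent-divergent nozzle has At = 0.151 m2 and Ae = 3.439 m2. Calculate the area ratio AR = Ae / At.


AR = 3.439 / 0.151 = 22.8

22.8


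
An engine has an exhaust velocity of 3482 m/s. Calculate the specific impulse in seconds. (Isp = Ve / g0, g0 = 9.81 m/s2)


Isp = Ve / g0 = 3482 / 9.81 = 354.9 s

354.9 s


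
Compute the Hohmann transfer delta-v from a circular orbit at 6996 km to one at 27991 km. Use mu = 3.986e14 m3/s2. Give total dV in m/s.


V1 = sqrt(mu/r1) = 7548.21 m/s
dV1 = V1*(sqrt(2*r2/(r1+r2)) - 1) = 1999.84 m/s
V2 = sqrt(mu/r2) = 3773.63 m/s
dV2 = V2*(1 - sqrt(2*r1/(r1+r2))) = 1387.22 m/s
Total dV = 3387 m/s

3387 m/s


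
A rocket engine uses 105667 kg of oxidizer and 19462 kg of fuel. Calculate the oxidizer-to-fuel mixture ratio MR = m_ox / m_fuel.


MR = 105667 / 19462 = 5.43

5.43


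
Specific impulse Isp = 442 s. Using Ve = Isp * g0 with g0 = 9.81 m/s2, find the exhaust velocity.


Ve = Isp * g0 = 442 * 9.81 = 4336.0 m/s

4336.0 m/s


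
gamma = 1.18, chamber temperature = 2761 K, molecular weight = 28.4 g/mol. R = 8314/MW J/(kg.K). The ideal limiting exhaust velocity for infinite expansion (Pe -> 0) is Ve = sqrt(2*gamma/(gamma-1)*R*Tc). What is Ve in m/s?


R = 8314 / 28.4 = 292.75 J/(kg.K)
Ve = sqrt(2 * 1.18 / (1.18 - 1) * 292.75 * 2761) = 3255 m/s

3255 m/s


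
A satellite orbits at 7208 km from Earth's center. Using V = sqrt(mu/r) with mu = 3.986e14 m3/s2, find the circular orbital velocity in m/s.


V = sqrt(3.986e14 / 7208000) = 7436 m/s

7436 m/s


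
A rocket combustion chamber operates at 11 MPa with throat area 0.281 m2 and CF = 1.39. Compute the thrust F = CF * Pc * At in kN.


F = 1.39 * 11e6 * 0.281 = 4.2965e+06 N = 4296.5 kN

4296.5 kN


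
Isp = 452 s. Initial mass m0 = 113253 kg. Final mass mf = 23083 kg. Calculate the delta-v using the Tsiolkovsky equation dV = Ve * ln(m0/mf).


Ve = 452 * 9.81 = 4434.12 m/s
dV = 4434.12 * ln(113253/23083) = 7053 m/s

7053 m/s


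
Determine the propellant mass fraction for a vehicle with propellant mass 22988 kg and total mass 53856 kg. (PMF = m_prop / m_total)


PMF = 22988 / 53856 = 0.427

0.427


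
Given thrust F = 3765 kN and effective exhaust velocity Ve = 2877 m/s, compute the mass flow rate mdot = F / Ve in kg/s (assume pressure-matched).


mdot = F / Ve = 3765000 / 2877 = 1308.7 kg/s

1308.7 kg/s


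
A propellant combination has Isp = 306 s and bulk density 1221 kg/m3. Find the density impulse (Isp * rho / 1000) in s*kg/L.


rho*Isp = 306 * 1221 / 1000 = 374 s*kg/L

374 s*kg/L


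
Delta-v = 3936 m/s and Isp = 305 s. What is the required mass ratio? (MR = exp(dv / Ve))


Ve = 305 * 9.81 = 2992.05 m/s
MR = exp(3936 / 2992.05) = 3.727

3.727


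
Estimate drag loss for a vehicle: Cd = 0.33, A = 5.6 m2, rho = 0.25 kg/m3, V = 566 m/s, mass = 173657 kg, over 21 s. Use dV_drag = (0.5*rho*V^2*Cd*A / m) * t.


D = 0.5 * 0.25 * 566^2 * 0.33 * 5.6 = 74002.24 N
a = 74002.24 / 173657 = 0.4261 m/s2
dV = 0.4261 * 21 = 8.9 m/s

8.9 m/s


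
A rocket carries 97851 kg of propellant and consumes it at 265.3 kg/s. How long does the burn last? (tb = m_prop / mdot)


tb = 97851 / 265.3 = 368.8 s

368.8 s


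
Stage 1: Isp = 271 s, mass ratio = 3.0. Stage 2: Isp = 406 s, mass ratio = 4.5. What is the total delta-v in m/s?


dV1 = 271 * 9.81 * ln(3.0) = 2920.7 m/s
dV2 = 406 * 9.81 * ln(4.5) = 5990.5 m/s
Total dV = 2920.7 + 5990.5 = 8911.2 m/s ~ 8911 m/s

8911 m/s


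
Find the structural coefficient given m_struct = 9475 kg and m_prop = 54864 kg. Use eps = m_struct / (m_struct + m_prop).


eps = 9475 / (9475 + 54864) = 0.1473

0.1473


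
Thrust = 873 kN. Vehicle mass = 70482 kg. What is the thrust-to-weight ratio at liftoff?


TWR = 873000 / (70482 * 9.81) = 1.26

1.26


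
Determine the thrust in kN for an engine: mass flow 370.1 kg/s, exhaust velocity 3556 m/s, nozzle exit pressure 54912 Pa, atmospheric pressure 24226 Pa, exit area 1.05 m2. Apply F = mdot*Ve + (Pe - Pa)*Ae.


F = 370.1 * 3556 + (54912 - 24226) * 1.05 = 1.3483e+06 N = 1348.3 kN

1348.3 kN


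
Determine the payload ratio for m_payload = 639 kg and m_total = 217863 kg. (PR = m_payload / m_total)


PR = 639 / 217863 = 0.0029

0.0029


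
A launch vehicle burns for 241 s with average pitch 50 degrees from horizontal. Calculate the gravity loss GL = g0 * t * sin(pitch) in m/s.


GL = 9.81 * 241 * sin(50 deg) = 1811 m/s

1811 m/s


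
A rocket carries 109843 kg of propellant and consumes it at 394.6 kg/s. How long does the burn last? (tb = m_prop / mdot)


tb = 109843 / 394.6 = 278.4 s

278.4 s


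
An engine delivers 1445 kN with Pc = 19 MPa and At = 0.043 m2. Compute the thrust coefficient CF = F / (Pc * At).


CF = 1445000 / (19e6 * 0.043) = 1.77

1.77


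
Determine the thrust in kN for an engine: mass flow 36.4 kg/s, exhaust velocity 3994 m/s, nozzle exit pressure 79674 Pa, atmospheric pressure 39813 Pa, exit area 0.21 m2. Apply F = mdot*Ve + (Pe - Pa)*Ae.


F = 36.4 * 3994 + (79674 - 39813) * 0.21 = 153752.0 N = 153.8 kN

153.8 kN


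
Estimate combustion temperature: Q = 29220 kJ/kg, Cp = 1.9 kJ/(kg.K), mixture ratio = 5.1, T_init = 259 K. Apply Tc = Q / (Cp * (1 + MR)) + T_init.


Tc = 29220 / (1.9 * (1 + 5.1)) + 259 = 2780 K

2780 K


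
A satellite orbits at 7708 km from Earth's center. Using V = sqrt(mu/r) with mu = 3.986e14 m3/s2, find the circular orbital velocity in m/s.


V = sqrt(3.986e14 / 7708000) = 7191 m/s

7191 m/s


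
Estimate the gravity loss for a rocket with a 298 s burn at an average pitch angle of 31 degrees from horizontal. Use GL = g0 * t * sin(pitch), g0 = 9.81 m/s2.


GL = 9.81 * 298 * sin(31 deg) = 1506 m/s

1506 m/s


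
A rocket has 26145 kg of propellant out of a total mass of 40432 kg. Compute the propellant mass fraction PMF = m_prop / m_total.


PMF = 26145 / 40432 = 0.647

0.647


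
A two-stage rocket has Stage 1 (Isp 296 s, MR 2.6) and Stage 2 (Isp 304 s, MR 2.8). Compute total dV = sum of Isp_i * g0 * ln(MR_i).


dV1 = 296 * 9.81 * ln(2.6) = 2774.6 m/s
dV2 = 304 * 9.81 * ln(2.8) = 3070.6 m/s
Total dV = 2774.6 + 3070.6 = 5845.2 m/s ~ 5845 m/s

5845 m/s


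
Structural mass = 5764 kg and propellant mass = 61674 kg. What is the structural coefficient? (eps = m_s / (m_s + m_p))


eps = 5764 / (5764 + 61674) = 0.0855

0.0855


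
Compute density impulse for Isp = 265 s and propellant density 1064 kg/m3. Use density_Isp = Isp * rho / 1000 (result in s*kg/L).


rho*Isp = 265 * 1064 / 1000 = 282 s*kg/L

282 s*kg/L


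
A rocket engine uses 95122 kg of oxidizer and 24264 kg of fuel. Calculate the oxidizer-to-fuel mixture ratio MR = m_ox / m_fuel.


MR = 95122 / 24264 = 3.92

3.92


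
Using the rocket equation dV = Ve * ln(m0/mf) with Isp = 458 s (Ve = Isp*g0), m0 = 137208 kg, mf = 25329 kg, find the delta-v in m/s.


Ve = 458 * 9.81 = 4492.98 m/s
dV = 4492.98 * ln(137208/25329) = 7591 m/s

7591 m/s


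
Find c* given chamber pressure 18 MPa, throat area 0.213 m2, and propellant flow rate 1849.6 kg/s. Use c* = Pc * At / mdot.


c* = 18e6 * 0.213 / 1849.6 = 2073 m/s

2073 m/s


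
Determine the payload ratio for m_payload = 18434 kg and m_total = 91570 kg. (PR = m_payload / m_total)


PR = 18434 / 91570 = 0.2013

0.2013


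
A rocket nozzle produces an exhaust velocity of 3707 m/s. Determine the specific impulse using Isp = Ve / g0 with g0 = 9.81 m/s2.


Isp = Ve / g0 = 3707 / 9.81 = 377.9 s

377.9 s


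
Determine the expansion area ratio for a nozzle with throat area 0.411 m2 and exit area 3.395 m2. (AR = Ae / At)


AR = 3.395 / 0.411 = 8.3

8.3


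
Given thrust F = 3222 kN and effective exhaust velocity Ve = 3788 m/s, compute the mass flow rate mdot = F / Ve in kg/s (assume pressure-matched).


mdot = F / Ve = 3222000 / 3788 = 850.6 kg/s

850.6 kg/s


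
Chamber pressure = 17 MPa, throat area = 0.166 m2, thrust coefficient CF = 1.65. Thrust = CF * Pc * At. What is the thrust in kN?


F = 1.65 * 17e6 * 0.166 = 4.6563e+06 N = 4656.3 kN

4656.3 kN


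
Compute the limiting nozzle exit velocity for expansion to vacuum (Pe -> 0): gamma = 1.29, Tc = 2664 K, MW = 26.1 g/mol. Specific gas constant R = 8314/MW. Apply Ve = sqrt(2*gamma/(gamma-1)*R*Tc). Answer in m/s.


R = 8314 / 26.1 = 318.54 J/(kg.K)
Ve = sqrt(2 * 1.29 / (1.29 - 1) * 318.54 * 2664) = 2748 m/s

2748 m/s


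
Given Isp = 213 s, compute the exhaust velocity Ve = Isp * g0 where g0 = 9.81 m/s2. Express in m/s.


Ve = Isp * g0 = 213 * 9.81 = 2089.5 m/s

2089.5 m/s


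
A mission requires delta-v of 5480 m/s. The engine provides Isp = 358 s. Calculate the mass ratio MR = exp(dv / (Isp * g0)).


Ve = 358 * 9.81 = 3511.98 m/s
MR = exp(5480 / 3511.98) = 4.761

4.761


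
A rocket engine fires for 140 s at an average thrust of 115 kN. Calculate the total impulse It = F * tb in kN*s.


It = 115 * 140 = 16100 kN*s

16100 kN*s


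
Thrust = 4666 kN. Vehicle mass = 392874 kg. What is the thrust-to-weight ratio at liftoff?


TWR = 4666000 / (392874 * 9.81) = 1.21

1.21


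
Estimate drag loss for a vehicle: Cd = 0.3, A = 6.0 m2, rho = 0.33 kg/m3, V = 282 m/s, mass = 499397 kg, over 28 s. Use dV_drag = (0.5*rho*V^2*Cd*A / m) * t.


D = 0.5 * 0.33 * 282^2 * 0.3 * 6.0 = 23618.63 N
a = 23618.63 / 499397 = 0.0473 m/s2
dV = 0.0473 * 28 = 1.3 m/s

1.3 m/s


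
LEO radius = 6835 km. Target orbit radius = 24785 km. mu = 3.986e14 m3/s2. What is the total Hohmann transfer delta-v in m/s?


V1 = sqrt(mu/r1) = 7636.59 m/s
dV1 = V1*(sqrt(2*r2/(r1+r2)) - 1) = 1924.95 m/s
V2 = sqrt(mu/r2) = 4010.28 m/s
dV2 = V2*(1 - sqrt(2*r1/(r1+r2))) = 1373.47 m/s
Total dV = 3298 m/s

3298 m/s


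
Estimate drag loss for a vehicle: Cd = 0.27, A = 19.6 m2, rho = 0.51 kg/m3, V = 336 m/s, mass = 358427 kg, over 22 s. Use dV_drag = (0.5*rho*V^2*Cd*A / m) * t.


D = 0.5 * 0.51 * 336^2 * 0.27 * 19.6 = 152348.64 N
a = 152348.64 / 358427 = 0.425 m/s2
dV = 0.425 * 22 = 9.4 m/s

9.4 m/s


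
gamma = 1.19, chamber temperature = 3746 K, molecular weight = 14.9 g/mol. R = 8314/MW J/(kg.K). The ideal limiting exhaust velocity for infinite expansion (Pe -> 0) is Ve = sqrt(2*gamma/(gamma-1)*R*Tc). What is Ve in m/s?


R = 8314 / 14.9 = 557.99 J/(kg.K)
Ve = sqrt(2 * 1.19 / (1.19 - 1) * 557.99 * 3746) = 5117 m/s

5117 m/s
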